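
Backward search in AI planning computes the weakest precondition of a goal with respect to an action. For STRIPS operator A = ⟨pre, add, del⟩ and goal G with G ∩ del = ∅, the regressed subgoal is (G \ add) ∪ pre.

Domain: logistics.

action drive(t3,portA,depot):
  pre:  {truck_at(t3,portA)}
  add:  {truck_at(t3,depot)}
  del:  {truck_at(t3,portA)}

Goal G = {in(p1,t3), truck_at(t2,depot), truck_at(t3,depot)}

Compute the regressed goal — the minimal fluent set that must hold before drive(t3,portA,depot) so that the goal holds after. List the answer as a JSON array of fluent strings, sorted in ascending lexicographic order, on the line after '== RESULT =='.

Regress:
  G ∩ del = {}  (empty — regression defined)
  G \ add = {in(p1,t3), truck_at(t2,depot), truck_at(t3,depot)} \ {truck_at(t3,depot)} = {in(p1,t3), truck_at(t2,depot)}
  ∪ pre   = {in(p1,t3), truck_at(t2,depot)} ∪ {truck_at(t3,portA)}
          = {in(p1,t3), truck_at(t2,depot), truck_at(t3,portA)}

== RESULT ==
["in(p1,t3)", "truck_at(t2,depot)", "truck_at(t3,portA)"]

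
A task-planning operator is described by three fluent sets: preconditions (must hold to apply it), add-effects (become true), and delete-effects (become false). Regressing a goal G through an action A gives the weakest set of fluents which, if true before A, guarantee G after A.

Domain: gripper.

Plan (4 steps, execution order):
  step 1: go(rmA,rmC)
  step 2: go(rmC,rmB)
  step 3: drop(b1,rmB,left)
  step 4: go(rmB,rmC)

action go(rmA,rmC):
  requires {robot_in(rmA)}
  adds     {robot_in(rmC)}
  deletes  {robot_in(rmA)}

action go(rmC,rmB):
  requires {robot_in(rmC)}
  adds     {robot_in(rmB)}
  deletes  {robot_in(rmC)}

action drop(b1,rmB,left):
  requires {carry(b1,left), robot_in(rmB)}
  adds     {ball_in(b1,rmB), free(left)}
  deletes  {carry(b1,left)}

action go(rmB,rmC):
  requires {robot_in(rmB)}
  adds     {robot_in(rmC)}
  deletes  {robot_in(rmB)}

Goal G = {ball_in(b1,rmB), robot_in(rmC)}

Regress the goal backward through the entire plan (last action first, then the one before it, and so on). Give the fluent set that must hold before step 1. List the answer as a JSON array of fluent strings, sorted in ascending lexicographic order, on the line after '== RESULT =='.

Regress step by step:
  through step 4 (go(rmB,rmC)): drop {robot_in(rmC)}, keep {ball_in(b1,rmB)}, require {robot_in(rmB)}
    → {ball_in(b1,rmB), robot_in(rmB)}
  through step 3 (drop(b1,rmB,left)): drop {ball_in(b1,rmB)}, keep {robot_in(rmB)}, require {carry(b1,left), robot_in(rmB)}
    → {carry(b1,left), robot_in(rmB)}
  through step 2 (go(rmC,rmB)): drop {robot_in(rmB)}, keep {carry(b1,left)}, require {robot_in(rmC)}
    → {carry(b1,left), robot_in(rmC)}
  through step 1 (go(rmA,rmC)): drop {robot_in(rmC)}, keep {carry(b1,left)}, require {robot_in(rmA)}
    → {carry(b1,left), robot_in(rmA)}

== RESULT ==
["carry(b1,left)", "robot_in(rmA)"]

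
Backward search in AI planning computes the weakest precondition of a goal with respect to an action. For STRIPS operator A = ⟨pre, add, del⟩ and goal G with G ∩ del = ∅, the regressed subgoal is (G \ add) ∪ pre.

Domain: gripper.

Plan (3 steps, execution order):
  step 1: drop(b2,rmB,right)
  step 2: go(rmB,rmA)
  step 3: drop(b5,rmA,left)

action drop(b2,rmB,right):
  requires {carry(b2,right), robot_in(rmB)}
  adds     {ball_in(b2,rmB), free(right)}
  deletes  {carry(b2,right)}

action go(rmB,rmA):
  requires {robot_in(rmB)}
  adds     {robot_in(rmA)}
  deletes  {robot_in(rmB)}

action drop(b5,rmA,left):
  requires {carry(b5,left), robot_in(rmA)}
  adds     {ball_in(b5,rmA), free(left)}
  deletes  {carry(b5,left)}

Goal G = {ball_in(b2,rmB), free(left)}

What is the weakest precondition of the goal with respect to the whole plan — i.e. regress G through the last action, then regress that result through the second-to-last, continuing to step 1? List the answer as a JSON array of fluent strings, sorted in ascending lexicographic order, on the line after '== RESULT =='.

Work backward from the goal:
  through step 3 (drop(b5,rmA,left)): drop {free(left)}, keep {ball_in(b2,rmB)}, require {carry(b5,left), robot_in(rmA)}
    → {ball_in(b2,rmB), carry(b5,left), robot_in(rmA)}
  through step 2 (go(rmB,rmA)): drop {robot_in(rmA)}, keep {ball_in(b2,rmB), carry(b5,left)}, require {robot_in(rmB)}
    → {ball_in(b2,rmB), carry(b5,left), robot_in(rmB)}
  through step 1 (drop(b2,rmB,right)): drop {ball_in(b2,rmB)}, keep {carry(b5,left), robot_in(rmB)}, require {carry(b2,right), robot_in(rmB)}
    → {carry(b2,right), carry(b5,left), robot_in(rmB)}

== RESULT ==
["carry(b2,right)", "carry(b5,left)", "robot_in(rmB)"]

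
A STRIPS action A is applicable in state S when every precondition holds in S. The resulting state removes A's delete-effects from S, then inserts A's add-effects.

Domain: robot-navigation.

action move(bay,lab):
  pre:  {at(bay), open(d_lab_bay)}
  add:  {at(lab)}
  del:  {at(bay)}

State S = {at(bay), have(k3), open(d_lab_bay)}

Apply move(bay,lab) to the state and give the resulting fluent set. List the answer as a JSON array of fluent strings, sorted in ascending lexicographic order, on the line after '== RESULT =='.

Compute (S \ del) ∪ add:
  pre ⊆ S: {at(bay), open(d_lab_bay)} ⊆ S  — applicable
  S \ del = {have(k3), open(d_lab_bay)}
  ∪ add   = {at(lab), have(k3), open(d_lab_bay)}

== RESULT ==
["at(lab)", "have(k3)", "open(d_lab_bay)"]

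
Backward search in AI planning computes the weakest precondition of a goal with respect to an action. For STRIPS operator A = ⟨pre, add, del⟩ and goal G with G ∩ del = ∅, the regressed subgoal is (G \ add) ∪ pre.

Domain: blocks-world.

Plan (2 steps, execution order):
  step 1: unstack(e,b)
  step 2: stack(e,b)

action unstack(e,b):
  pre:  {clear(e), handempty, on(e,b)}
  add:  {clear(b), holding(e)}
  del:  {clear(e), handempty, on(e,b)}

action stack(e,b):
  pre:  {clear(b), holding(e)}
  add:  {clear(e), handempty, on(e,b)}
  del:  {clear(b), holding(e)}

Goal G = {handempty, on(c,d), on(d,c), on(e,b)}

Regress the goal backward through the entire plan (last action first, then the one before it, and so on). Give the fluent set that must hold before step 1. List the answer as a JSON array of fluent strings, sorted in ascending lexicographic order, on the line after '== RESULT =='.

Work backward from the goal:
  through step 2 (stack(e,b)): drop {handempty, on(e,b)}, keep {on(c,d), on(d,c)}, require {clear(b), holding(e)}
    → {clear(b), holding(e), on(c,d), on(d,c)}
  through step 1 (unstack(e,b)): drop {clear(b), holding(e)}, keep {on(c,d), on(d,c)}, require {clear(e), handempty, on(e,b)}
    → {clear(e), handempty, on(c,d), on(d,c), on(e,b)}

== RESULT ==
["clear(e)", "handempty", "on(c,d)", "on(d,c)", "on(e,b)"]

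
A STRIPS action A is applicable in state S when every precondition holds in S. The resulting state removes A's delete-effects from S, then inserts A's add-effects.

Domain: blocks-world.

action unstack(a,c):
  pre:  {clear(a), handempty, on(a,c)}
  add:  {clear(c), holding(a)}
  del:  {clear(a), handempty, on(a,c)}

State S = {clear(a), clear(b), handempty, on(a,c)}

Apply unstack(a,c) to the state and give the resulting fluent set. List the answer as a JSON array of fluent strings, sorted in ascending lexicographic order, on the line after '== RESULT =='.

Compute (S \ del) ∪ add:
  pre ⊆ S: {clear(a), handempty, on(a,c)} ⊆ S  — applicable
  S \ del = {clear(b)}
  ∪ add   = {clear(b), clear(c), holding(a)}

== RESULT ==
["clear(b)", "clear(c)", "holding(a)"]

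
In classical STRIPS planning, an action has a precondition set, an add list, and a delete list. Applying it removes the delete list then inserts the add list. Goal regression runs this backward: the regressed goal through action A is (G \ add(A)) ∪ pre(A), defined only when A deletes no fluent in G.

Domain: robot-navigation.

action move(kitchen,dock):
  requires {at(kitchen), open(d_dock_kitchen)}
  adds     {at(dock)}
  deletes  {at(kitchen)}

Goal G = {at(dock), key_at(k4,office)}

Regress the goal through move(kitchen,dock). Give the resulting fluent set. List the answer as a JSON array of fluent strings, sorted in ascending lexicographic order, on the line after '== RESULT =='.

Regress:
  G ∩ del = {}  (empty — regression defined)
  G \ add = {at(dock), key_at(k4,office)} \ {at(dock)} = {key_at(k4,office)}
  ∪ pre   = {key_at(k4,office)} ∪ {at(kitchen), open(d_dock_kitchen)}
          = {at(kitchen), key_at(k4,office), open(d_dock_kitchen)}

== RESULT ==
["at(kitchen)", "key_at(k4,office)", "open(d_dock_kitchen)"]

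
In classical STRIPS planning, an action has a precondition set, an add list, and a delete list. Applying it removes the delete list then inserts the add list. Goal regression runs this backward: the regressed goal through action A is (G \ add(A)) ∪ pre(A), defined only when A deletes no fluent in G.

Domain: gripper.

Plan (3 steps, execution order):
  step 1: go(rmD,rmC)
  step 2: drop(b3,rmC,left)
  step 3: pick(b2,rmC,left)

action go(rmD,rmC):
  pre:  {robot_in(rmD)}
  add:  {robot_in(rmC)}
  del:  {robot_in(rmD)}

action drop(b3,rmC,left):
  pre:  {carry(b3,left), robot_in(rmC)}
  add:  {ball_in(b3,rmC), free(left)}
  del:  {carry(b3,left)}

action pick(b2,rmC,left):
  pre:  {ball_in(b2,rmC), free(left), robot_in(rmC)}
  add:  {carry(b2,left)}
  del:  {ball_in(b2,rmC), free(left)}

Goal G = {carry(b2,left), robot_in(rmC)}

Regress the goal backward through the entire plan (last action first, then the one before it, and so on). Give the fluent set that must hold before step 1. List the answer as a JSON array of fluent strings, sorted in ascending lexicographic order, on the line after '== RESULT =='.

Regress step by step:
  through step 3 (pick(b2,rmC,left)): drop {carry(b2,left)}, keep {robot_in(rmC)}, require {ball_in(b2,rmC), free(left), robot_in(rmC)}
    → {ball_in(b2,rmC), free(left), robot_in(rmC)}
  through step 2 (drop(b3,rmC,left)): drop {free(left)}, keep {ball_in(b2,rmC), robot_in(rmC)}, require {carry(b3,left), robot_in(rmC)}
    → {ball_in(b2,rmC), carry(b3,left), robot_in(rmC)}
  through step 1 (go(rmD,rmC)): drop {robot_in(rmC)}, keep {ball_in(b2,rmC), carry(b3,left)}, require {robot_in(rmD)}
    → {ball_in(b2,rmC), carry(b3,left), robot_in(rmD)}

== RESULT ==
["ball_in(b2,rmC)", "carry(b3,left)", "robot_in(rmD)"]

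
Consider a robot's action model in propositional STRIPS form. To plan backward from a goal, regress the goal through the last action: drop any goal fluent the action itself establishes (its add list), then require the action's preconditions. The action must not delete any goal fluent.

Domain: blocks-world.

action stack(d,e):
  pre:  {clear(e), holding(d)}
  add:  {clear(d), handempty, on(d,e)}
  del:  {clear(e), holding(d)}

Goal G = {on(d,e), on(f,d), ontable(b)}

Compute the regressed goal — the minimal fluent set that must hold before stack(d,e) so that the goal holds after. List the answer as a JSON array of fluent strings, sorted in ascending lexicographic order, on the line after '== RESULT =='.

Regress:
  G ∩ del = {}  (empty — regression defined)
  G \ add = {on(d,e), on(f,d), ontable(b)} \ {clear(d), handempty, on(d,e)} = {on(f,d), ontable(b)}
  ∪ pre   = {on(f,d), ontable(b)} ∪ {clear(e), holding(d)}
          = {clear(e), holding(d), on(f,d), ontable(b)}

== RESULT ==
["clear(e)", "holding(d)", "on(f,d)", "ontable(b)"]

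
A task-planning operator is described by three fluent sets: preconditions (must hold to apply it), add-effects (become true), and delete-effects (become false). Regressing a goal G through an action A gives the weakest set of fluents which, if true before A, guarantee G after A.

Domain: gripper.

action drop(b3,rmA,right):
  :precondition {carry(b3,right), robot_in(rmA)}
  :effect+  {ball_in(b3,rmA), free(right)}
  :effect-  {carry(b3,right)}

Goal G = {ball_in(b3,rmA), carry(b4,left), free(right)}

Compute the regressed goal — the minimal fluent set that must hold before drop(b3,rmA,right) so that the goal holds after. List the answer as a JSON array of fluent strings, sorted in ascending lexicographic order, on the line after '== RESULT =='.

Compute (G \ add) ∪ pre:
  G ∩ del = {}  (empty — regression defined)
  G \ add = {ball_in(b3,rmA), carry(b4,left), free(right)} \ {ball_in(b3,rmA), free(right)} = {carry(b4,left)}
  ∪ pre   = {carry(b4,left)} ∪ {carry(b3,right), robot_in(rmA)}
          = {carry(b3,right), carry(b4,left), robot_in(rmA)}

== RESULT ==
["carry(b3,right)", "carry(b4,left)", "robot_in(rmA)"]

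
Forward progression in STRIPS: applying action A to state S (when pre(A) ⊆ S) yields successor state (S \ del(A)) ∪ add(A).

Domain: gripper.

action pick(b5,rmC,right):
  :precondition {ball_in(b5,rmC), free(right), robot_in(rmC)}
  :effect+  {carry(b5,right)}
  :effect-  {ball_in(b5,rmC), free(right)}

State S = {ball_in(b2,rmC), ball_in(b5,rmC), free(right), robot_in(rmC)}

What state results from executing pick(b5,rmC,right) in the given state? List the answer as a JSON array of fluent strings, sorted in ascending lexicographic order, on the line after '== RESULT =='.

Progress:
  pre ⊆ S: {ball_in(b5,rmC), free(right), robot_in(rmC)} ⊆ S  — applicable
  S \ del = {ball_in(b2,rmC), robot_in(rmC)}
  ∪ add   = {ball_in(b2,rmC), carry(b5,right), robot_in(rmC)}

== RESULT ==
["ball_in(b2,rmC)", "carry(b5,right)", "robot_in(rmC)"]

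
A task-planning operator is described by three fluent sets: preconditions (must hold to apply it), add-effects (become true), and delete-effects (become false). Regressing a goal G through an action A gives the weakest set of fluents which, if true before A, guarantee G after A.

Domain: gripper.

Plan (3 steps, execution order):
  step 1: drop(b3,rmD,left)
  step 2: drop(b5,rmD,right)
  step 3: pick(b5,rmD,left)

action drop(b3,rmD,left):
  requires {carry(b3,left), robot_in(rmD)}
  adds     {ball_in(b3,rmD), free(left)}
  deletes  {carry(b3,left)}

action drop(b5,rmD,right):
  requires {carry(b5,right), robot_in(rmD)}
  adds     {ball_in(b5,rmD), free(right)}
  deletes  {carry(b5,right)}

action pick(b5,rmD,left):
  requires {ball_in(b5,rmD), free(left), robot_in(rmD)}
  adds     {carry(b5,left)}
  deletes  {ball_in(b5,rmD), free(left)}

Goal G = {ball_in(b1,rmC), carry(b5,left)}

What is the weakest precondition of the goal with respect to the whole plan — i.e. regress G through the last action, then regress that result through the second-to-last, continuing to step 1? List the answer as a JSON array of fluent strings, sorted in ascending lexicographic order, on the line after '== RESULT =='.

Work backward from the goal:
  through step 3 (pick(b5,rmD,left)): drop {carry(b5,left)}, keep {ball_in(b1,rmC)}, require {ball_in(b5,rmD), free(left), robot_in(rmD)}
    → {ball_in(b1,rmC), ball_in(b5,rmD), free(left), robot_in(rmD)}
  through step 2 (drop(b5,rmD,right)): drop {ball_in(b5,rmD)}, keep {ball_in(b1,rmC), free(left), robot_in(rmD)}, require {carry(b5,right), robot_in(rmD)}
    → {ball_in(b1,rmC), carry(b5,right), free(left), robot_in(rmD)}
  through step 1 (drop(b3,rmD,left)): drop {free(left)}, keep {ball_in(b1,rmC), carry(b5,right), robot_in(rmD)}, require {carry(b3,left), robot_in(rmD)}
    → {ball_in(b1,rmC), carry(b3,left), carry(b5,right), robot_in(rmD)}

== RESULT ==
["ball_in(b1,rmC)", "carry(b3,left)", "carry(b5,right)", "robot_in(rmD)"]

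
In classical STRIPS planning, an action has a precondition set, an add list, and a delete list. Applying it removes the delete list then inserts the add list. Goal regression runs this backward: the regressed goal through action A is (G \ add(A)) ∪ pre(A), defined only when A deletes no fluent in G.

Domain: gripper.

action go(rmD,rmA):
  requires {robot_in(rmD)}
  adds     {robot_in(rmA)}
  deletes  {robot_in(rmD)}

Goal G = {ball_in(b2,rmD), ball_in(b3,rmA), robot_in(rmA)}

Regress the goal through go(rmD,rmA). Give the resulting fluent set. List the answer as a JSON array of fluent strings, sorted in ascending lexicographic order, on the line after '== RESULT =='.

Regress:
  G ∩ del = {}  (empty — regression defined)
  G \ add = {ball_in(b2,rmD), ball_in(b3,rmA), robot_in(rmA)} \ {robot_in(rmA)} = {ball_in(b2,rmD), ball_in(b3,rmA)}
  ∪ pre   = {ball_in(b2,rmD), ball_in(b3,rmA)} ∪ {robot_in(rmD)}
          = {ball_in(b2,rmD), ball_in(b3,rmA), robot_in(rmD)}

== RESULT ==
["ball_in(b2,rmD)", "ball_in(b3,rmA)", "robot_in(rmD)"]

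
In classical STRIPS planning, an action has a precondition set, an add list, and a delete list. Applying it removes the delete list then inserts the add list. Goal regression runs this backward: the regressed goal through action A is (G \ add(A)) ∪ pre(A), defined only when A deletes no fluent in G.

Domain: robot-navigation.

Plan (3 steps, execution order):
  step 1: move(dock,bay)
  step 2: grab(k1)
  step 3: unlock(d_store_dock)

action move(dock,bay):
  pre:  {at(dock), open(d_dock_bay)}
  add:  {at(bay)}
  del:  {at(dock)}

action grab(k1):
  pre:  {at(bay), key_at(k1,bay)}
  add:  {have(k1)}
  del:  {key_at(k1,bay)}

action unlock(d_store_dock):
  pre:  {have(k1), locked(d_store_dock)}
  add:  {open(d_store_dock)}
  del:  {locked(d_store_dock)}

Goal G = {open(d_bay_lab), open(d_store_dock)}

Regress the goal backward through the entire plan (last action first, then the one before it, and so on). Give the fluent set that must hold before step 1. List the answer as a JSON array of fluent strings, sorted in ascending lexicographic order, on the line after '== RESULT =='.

Work backward from the goal:
  through step 3 (unlock(d_store_dock)): drop {open(d_store_dock)}, keep {open(d_bay_lab)}, require {have(k1), locked(d_store_dock)}
    → {have(k1), locked(d_store_dock), open(d_bay_lab)}
  through step 2 (grab(k1)): drop {have(k1)}, keep {locked(d_store_dock), open(d_bay_lab)}, require {at(bay), key_at(k1,bay)}
    → {at(bay), key_at(k1,bay), locked(d_store_dock), open(d_bay_lab)}
  through step 1 (move(dock,bay)): drop {at(bay)}, keep {key_at(k1,bay), locked(d_store_dock), open(d_bay_lab)}, require {at(dock), open(d_dock_bay)}
    → {at(dock), key_at(k1,bay), locked(d_store_dock), open(d_bay_lab), open(d_dock_bay)}

== RESULT ==
["at(dock)", "key_at(k1,bay)", "locked(d_store_dock)", "open(d_bay_lab)", "open(d_dock_bay)"]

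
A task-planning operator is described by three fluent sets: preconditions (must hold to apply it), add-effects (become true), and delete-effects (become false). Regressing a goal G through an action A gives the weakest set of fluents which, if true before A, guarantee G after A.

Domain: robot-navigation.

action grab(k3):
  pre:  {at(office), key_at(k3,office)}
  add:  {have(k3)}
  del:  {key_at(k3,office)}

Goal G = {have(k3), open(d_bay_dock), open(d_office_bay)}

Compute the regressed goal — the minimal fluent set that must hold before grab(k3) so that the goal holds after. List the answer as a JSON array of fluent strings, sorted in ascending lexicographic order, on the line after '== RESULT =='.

Regress:
  G ∩ del = {}  (empty — regression defined)
  G \ add = {have(k3), open(d_bay_dock), open(d_office_bay)} \ {have(k3)} = {open(d_bay_dock), open(d_office_bay)}
  ∪ pre   = {open(d_bay_dock), open(d_office_bay)} ∪ {at(office), key_at(k3,office)}
          = {at(office), key_at(k3,office), open(d_bay_dock), open(d_office_bay)}

== RESULT ==
["at(office)", "key_at(k3,office)", "open(d_bay_dock)", "open(d_office_bay)"]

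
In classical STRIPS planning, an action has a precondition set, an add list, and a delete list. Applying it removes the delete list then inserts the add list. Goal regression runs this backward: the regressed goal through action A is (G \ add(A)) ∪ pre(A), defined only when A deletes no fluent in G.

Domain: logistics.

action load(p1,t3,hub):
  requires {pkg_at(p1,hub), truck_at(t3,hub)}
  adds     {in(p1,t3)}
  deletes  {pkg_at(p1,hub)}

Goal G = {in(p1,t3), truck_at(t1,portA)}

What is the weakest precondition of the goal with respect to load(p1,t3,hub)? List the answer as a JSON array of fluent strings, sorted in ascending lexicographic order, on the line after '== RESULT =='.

Regress:
  G ∩ del = {}  (empty — regression defined)
  G \ add = {in(p1,t3), truck_at(t1,portA)} \ {in(p1,t3)} = {truck_at(t1,portA)}
  ∪ pre   = {truck_at(t1,portA)} ∪ {pkg_at(p1,hub), truck_at(t3,hub)}
          = {pkg_at(p1,hub), truck_at(t1,portA), truck_at(t3,hub)}

== RESULT ==
["pkg_at(p1,hub)", "truck_at(t1,portA)", "truck_at(t3,hub)"]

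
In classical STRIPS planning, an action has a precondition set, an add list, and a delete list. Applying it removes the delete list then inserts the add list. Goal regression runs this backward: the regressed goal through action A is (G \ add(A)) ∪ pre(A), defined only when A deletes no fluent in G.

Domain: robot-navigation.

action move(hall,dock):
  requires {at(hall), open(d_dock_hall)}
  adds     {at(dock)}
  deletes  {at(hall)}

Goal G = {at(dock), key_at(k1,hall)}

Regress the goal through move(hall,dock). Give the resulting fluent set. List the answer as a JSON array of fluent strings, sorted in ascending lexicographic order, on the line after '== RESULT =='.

Regress:
  G ∩ del = {}  (empty — regression defined)
  G \ add = {at(dock), key_at(k1,hall)} \ {at(dock)} = {key_at(k1,hall)}
  ∪ pre   = {key_at(k1,hall)} ∪ {at(hall), open(d_dock_hall)}
          = {at(hall), key_at(k1,hall), open(d_dock_hall)}

== RESULT ==
["at(hall)", "key_at(k1,hall)", "open(d_dock_hall)"]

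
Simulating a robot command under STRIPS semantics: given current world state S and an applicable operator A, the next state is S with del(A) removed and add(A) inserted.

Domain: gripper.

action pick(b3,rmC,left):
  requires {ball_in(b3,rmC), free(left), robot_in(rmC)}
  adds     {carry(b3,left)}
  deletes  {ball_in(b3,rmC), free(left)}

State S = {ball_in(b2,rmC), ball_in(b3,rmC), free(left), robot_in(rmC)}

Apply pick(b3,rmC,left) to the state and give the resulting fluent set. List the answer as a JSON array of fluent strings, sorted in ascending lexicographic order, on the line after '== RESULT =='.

Compute (S \ del) ∪ add:
  pre ⊆ S: {ball_in(b3,rmC), free(left), robot_in(rmC)} ⊆ S  — applicable
  S \ del = {ball_in(b2,rmC), robot_in(rmC)}
  ∪ add   = {ball_in(b2,rmC), carry(b3,left), robot_in(rmC)}

== RESULT ==
["ball_in(b2,rmC)", "carry(b3,left)", "robot_in(rmC)"]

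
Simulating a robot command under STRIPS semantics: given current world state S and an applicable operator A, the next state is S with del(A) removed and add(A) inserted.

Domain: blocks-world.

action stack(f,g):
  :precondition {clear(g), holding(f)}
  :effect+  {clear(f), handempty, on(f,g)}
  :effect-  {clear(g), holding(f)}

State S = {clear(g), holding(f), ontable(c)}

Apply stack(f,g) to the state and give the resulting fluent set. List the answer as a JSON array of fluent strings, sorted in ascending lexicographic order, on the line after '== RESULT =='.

Progress:
  pre ⊆ S: {clear(g), holding(f)} ⊆ S  — applicable
  S \ del = {ontable(c)}
  ∪ add   = {clear(f), handempty, on(f,g), ontable(c)}

== RESULT ==
["clear(f)", "handempty", "on(f,g)", "ontable(c)"]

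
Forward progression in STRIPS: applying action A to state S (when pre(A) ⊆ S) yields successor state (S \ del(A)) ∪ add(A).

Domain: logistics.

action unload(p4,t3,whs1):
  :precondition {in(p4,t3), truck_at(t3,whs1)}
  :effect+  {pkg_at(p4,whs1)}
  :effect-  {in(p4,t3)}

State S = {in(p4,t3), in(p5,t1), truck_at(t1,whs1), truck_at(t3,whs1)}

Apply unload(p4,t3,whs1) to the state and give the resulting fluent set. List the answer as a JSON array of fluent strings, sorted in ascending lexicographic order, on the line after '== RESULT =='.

Compute (S \ del) ∪ add:
  pre ⊆ S: {in(p4,t3), truck_at(t3,whs1)} ⊆ S  — applicable
  S \ del = {in(p5,t1), truck_at(t1,whs1), truck_at(t3,whs1)}
  ∪ add   = {in(p5,t1), pkg_at(p4,whs1), truck_at(t1,whs1), truck_at(t3,whs1)}

== RESULT ==
["in(p5,t1)", "pkg_at(p4,whs1)", "truck_at(t1,whs1)", "truck_at(t3,whs1)"]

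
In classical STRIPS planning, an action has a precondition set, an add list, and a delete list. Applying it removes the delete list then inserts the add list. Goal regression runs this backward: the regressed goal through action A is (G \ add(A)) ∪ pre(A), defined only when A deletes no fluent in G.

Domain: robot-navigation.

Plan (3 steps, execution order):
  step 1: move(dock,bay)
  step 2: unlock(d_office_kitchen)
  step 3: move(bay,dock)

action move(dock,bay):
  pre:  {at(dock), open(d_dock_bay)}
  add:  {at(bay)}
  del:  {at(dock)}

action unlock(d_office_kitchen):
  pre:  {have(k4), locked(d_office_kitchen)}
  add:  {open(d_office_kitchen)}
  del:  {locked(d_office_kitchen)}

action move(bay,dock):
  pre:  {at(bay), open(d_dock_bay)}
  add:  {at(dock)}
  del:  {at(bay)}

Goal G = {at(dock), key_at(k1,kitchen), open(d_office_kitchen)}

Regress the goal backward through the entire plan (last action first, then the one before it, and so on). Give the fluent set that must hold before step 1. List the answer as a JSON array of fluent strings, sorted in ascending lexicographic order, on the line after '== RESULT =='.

Regress step by step:
  through step 3 (move(bay,dock)): drop {at(dock)}, keep {key_at(k1,kitchen), open(d_office_kitchen)}, require {at(bay), open(d_dock_bay)}
    → {at(bay), key_at(k1,kitchen), open(d_dock_bay), open(d_office_kitchen)}
  through step 2 (unlock(d_office_kitchen)): drop {open(d_office_kitchen)}, keep {at(bay), key_at(k1,kitchen), open(d_dock_bay)}, require {have(k4), locked(d_office_kitchen)}
    → {at(bay), have(k4), key_at(k1,kitchen), locked(d_office_kitchen), open(d_dock_bay)}
  through step 1 (move(dock,bay)): drop {at(bay)}, keep {have(k4), key_at(k1,kitchen), locked(d_office_kitchen), open(d_dock_bay)}, require {at(dock), open(d_dock_bay)}
    → {at(dock), have(k4), key_at(k1,kitchen), locked(d_office_kitchen), open(d_dock_bay)}

== RESULT ==
["at(dock)", "have(k4)", "key_at(k1,kitchen)", "locked(d_office_kitchen)", "open(d_dock_bay)"]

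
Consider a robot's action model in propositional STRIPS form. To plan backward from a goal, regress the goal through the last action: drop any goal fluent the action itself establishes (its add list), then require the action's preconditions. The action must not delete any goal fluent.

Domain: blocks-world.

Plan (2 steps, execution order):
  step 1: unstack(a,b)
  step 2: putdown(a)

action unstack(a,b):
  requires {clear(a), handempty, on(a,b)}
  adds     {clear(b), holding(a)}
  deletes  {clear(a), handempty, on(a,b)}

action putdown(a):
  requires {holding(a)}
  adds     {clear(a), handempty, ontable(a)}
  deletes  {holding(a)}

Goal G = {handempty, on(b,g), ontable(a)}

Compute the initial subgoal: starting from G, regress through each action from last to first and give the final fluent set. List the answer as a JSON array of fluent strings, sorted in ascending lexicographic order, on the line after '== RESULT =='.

Work backward from the goal:
  through step 2 (putdown(a)): drop {handempty, ontable(a)}, keep {on(b,g)}, require {holding(a)}
    → {holding(a), on(b,g)}
  through step 1 (unstack(a,b)): drop {holding(a)}, keep {on(b,g)}, require {clear(a), handempty, on(a,b)}
    → {clear(a), handempty, on(a,b), on(b,g)}

== RESULT ==
["clear(a)", "handempty", "on(a,b)", "on(b,g)"]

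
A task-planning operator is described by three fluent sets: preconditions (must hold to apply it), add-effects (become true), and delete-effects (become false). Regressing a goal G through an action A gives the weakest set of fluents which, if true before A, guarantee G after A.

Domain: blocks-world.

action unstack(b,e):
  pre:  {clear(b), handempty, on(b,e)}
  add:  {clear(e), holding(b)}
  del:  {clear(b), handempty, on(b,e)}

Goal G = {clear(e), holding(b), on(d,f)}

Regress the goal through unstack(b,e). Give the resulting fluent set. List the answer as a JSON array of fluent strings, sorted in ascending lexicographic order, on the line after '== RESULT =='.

Regress:
  G ∩ del = {}  (empty — regression defined)
  G \ add = {clear(e), holding(b), on(d,f)} \ {clear(e), holding(b)} = {on(d,f)}
  ∪ pre   = {on(d,f)} ∪ {clear(b), handempty, on(b,e)}
          = {clear(b), handempty, on(b,e), on(d,f)}

== RESULT ==
["clear(b)", "handempty", "on(b,e)", "on(d,f)"]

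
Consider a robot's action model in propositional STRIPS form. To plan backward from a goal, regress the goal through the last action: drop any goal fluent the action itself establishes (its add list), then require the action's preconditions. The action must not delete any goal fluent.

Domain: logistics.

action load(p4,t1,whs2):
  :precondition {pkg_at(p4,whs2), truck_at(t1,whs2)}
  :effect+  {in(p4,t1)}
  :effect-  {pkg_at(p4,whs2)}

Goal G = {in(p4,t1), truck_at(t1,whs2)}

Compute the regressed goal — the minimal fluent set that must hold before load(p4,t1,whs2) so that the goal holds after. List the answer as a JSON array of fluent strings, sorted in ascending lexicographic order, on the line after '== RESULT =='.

Regress:
  G ∩ del = {}  (empty — regression defined)
  G \ add = {in(p4,t1), truck_at(t1,whs2)} \ {in(p4,t1)} = {truck_at(t1,whs2)}
  ∪ pre   = {truck_at(t1,whs2)} ∪ {pkg_at(p4,whs2), truck_at(t1,whs2)}
          = {pkg_at(p4,whs2), truck_at(t1,whs2)}

== RESULT ==
["pkg_at(p4,whs2)", "truck_at(t1,whs2)"]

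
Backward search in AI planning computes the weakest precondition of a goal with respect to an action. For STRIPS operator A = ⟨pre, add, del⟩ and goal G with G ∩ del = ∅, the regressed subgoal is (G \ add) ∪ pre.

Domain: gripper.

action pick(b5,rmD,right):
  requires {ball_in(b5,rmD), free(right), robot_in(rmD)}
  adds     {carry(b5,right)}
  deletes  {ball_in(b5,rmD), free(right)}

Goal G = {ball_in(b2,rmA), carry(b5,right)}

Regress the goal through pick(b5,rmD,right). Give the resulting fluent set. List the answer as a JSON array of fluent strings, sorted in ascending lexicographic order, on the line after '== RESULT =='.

Compute (G \ add) ∪ pre:
  G ∩ del = {}  (empty — regression defined)
  G \ add = {ball_in(b2,rmA), carry(b5,right)} \ {carry(b5,right)} = {ball_in(b2,rmA)}
  ∪ pre   = {ball_in(b2,rmA)} ∪ {ball_in(b5,rmD), free(right), robot_in(rmD)}
          = {ball_in(b2,rmA), ball_in(b5,rmD), free(right), robot_in(rmD)}

== RESULT ==
["ball_in(b2,rmA)", "ball_in(b5,rmD)", "free(right)", "robot_in(rmD)"]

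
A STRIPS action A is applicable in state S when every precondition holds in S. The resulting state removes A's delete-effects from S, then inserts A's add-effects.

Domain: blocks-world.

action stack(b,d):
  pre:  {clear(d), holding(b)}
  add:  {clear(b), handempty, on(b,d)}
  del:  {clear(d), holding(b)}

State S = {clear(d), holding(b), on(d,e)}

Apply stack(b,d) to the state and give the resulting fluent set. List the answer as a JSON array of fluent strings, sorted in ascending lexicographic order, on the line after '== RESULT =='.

Compute (S \ del) ∪ add:
  pre ⊆ S: {clear(d), holding(b)} ⊆ S  — applicable
  S \ del = {on(d,e)}
  ∪ add   = {clear(b), handempty, on(b,d), on(d,e)}

== RESULT ==
["clear(b)", "handempty", "on(b,d)", "on(d,e)"]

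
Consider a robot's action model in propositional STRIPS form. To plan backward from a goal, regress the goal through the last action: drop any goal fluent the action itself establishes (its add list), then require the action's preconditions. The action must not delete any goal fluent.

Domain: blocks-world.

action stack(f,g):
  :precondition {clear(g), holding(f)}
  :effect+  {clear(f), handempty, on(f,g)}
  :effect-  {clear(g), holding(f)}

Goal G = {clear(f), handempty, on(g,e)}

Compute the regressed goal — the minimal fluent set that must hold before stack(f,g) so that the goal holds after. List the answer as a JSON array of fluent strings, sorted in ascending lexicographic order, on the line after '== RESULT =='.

Compute (G \ add) ∪ pre:
  G ∩ del = {}  (empty — regression defined)
  G \ add = {clear(f), handempty, on(g,e)} \ {clear(f), handempty, on(f,g)} = {on(g,e)}
  ∪ pre   = {on(g,e)} ∪ {clear(g), holding(f)}
          = {clear(g), holding(f), on(g,e)}

== RESULT ==
["clear(g)", "holding(f)", "on(g,e)"]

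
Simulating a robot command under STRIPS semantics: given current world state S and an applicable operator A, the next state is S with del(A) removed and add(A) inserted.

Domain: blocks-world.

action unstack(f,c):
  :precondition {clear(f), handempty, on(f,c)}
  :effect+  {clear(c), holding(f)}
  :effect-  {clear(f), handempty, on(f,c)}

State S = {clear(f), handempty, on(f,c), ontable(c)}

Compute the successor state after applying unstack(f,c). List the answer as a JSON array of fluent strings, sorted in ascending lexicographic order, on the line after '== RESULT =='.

Compute (S \ del) ∪ add:
  pre ⊆ S: {clear(f), handempty, on(f,c)} ⊆ S  — applicable
  S \ del = {ontable(c)}
  ∪ add   = {clear(c), holding(f), ontable(c)}

== RESULT ==
["clear(c)", "holding(f)", "ontable(c)"]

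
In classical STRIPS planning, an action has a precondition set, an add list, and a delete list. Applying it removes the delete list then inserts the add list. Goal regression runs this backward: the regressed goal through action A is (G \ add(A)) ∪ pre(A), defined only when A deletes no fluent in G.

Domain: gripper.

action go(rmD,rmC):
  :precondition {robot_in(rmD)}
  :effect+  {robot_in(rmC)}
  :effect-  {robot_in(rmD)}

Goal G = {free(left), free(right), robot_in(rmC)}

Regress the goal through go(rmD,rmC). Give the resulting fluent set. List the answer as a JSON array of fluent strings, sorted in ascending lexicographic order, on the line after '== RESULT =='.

Regress:
  G ∩ del = {}  (empty — regression defined)
  G \ add = {free(left), free(right), robot_in(rmC)} \ {robot_in(rmC)} = {free(left), free(right)}
  ∪ pre   = {free(left), free(right)} ∪ {robot_in(rmD)}
          = {free(left), free(right), robot_in(rmD)}

== RESULT ==
["free(left)", "free(right)", "robot_in(rmD)"]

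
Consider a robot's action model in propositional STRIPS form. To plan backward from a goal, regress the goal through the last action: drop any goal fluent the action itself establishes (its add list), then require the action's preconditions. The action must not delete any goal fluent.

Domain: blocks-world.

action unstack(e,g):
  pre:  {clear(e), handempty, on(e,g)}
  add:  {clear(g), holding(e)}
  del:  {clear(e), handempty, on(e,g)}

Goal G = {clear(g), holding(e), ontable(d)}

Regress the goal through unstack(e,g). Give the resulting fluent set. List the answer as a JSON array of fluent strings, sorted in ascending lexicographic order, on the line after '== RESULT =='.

Regress:
  G ∩ del = {}  (empty — regression defined)
  G \ add = {clear(g), holding(e), ontable(d)} \ {clear(g), holding(e)} = {ontable(d)}
  ∪ pre   = {ontable(d)} ∪ {clear(e), handempty, on(e,g)}
          = {clear(e), handempty, on(e,g), ontable(d)}

== RESULT ==
["clear(e)", "handempty", "on(e,g)", "ontable(d)"]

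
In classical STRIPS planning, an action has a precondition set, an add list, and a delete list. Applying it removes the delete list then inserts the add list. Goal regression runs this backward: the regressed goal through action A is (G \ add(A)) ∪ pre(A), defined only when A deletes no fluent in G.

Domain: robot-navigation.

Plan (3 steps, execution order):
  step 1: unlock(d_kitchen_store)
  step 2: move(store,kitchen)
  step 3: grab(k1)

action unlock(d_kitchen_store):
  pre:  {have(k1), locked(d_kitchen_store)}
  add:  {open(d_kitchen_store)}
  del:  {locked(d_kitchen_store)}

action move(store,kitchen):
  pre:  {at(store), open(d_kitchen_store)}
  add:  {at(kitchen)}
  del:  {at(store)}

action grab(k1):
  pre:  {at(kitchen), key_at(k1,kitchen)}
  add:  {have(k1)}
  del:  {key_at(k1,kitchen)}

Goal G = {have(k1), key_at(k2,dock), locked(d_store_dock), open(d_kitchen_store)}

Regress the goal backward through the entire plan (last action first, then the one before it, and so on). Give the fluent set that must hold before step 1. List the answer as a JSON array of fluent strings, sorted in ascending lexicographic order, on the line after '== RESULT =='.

Work backward from the goal:
  through step 3 (grab(k1)): drop {have(k1)}, keep {key_at(k2,dock), locked(d_store_dock), open(d_kitchen_store)}, require {at(kitchen), key_at(k1,kitchen)}
    → {at(kitchen), key_at(k1,kitchen), key_at(k2,dock), locked(d_store_dock), open(d_kitchen_store)}
  through step 2 (move(store,kitchen)): drop {at(kitchen)}, keep {key_at(k1,kitchen), key_at(k2,dock), locked(d_store_dock), open(d_kitchen_store)}, require {at(store), open(d_kitchen_store)}
    → {at(store), key_at(k1,kitchen), key_at(k2,dock), locked(d_store_dock), open(d_kitchen_store)}
  through step 1 (unlock(d_kitchen_store)): drop {open(d_kitchen_store)}, keep {at(store), key_at(k1,kitchen), key_at(k2,dock), locked(d_store_dock)}, require {have(k1), locked(d_kitchen_store)}
    → {at(store), have(k1), key_at(k1,kitchen), key_at(k2,dock), locked(d_kitchen_store), locked(d_store_dock)}

== RESULT ==
["at(store)", "have(k1)", "key_at(k1,kitchen)", "key_at(k2,dock)", "locked(d_kitchen_store)", "locked(d_store_dock)"]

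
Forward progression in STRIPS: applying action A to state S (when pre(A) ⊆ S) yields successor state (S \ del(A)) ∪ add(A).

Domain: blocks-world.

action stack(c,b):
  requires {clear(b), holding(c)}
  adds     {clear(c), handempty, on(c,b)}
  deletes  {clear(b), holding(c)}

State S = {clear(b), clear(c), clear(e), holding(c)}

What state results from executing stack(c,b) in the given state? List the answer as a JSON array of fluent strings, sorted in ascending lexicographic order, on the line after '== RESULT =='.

Progress:
  pre ⊆ S: {clear(b), holding(c)} ⊆ S  — applicable
  S \ del = {clear(c), clear(e)}
  ∪ add   = {clear(c), clear(e), handempty, on(c,b)}

== RESULT ==
["clear(c)", "clear(e)", "handempty", "on(c,b)"]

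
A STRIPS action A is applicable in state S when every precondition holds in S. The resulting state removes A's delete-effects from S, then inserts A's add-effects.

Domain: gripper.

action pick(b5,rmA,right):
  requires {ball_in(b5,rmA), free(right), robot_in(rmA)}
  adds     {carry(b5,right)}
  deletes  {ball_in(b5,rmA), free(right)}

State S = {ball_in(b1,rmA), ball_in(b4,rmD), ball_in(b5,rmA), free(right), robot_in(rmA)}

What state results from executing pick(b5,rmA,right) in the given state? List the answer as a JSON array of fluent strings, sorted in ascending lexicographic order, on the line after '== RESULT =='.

Compute (S \ del) ∪ add:
  pre ⊆ S: {ball_in(b5,rmA), free(right), robot_in(rmA)} ⊆ S  — applicable
  S \ del = {ball_in(b1,rmA), ball_in(b4,rmD), robot_in(rmA)}
  ∪ add   = {ball_in(b1,rmA), ball_in(b4,rmD), carry(b5,right), robot_in(rmA)}

== RESULT ==
["ball_in(b1,rmA)", "ball_in(b4,rmD)", "carry(b5,right)", "robot_in(rmA)"]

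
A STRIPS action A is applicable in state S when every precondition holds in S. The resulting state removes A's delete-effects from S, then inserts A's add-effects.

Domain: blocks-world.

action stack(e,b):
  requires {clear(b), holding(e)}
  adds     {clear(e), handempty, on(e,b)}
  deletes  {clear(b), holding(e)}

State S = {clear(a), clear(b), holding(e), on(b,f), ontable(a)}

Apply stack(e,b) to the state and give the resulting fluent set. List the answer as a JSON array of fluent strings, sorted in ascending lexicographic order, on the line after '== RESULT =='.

Compute (S \ del) ∪ add:
  pre ⊆ S: {clear(b), holding(e)} ⊆ S  — applicable
  S \ del = {clear(a), on(b,f), ontable(a)}
  ∪ add   = {clear(a), clear(e), handempty, on(b,f), on(e,b), ontable(a)}

== RESULT ==
["clear(a)", "clear(e)", "handempty", "on(b,f)", "on(e,b)", "ontable(a)"]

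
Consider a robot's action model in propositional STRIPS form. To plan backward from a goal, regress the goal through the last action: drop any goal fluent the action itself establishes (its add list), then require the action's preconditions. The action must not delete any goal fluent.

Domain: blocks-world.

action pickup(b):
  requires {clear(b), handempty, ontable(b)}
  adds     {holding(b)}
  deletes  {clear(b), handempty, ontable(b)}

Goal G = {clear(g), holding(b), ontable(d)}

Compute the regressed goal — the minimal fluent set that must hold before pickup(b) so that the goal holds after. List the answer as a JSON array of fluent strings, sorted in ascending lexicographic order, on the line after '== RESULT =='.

Regress:
  G ∩ del = {}  (empty — regression defined)
  G \ add = {clear(g), holding(b), ontable(d)} \ {holding(b)} = {clear(g), ontable(d)}
  ∪ pre   = {clear(g), ontable(d)} ∪ {clear(b), handempty, ontable(b)}
          = {clear(b), clear(g), handempty, ontable(b), ontable(d)}

== RESULT ==
["clear(b)", "clear(g)", "handempty", "ontable(b)", "ontable(d)"]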